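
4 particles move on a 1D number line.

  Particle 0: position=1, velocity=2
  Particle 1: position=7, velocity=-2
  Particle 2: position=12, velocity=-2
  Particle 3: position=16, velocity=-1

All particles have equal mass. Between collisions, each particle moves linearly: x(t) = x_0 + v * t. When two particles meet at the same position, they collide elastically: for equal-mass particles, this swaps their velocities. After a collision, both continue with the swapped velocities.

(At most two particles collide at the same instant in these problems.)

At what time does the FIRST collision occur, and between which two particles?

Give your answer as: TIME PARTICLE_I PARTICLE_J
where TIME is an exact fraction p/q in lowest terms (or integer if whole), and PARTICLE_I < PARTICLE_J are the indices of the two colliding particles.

Pair (0,1): pos 1,7 vel 2,-2 -> gap=6, closing at 4/unit, collide at t=3/2
Pair (1,2): pos 7,12 vel -2,-2 -> not approaching (rel speed 0 <= 0)
Pair (2,3): pos 12,16 vel -2,-1 -> not approaching (rel speed -1 <= 0)
Earliest collision: t=3/2 between 0 and 1

Answer: 3/2 0 1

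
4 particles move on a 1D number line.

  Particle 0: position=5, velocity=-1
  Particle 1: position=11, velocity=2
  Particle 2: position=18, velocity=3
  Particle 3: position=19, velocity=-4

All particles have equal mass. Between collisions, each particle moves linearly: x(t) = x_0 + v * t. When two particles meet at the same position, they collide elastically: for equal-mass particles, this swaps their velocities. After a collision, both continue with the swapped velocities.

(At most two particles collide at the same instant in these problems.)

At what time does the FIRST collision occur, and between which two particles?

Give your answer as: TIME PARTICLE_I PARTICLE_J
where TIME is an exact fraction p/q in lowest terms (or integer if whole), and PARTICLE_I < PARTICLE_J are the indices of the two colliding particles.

Answer: 1/7 2 3

Derivation:
Pair (0,1): pos 5,11 vel -1,2 -> not approaching (rel speed -3 <= 0)
Pair (1,2): pos 11,18 vel 2,3 -> not approaching (rel speed -1 <= 0)
Pair (2,3): pos 18,19 vel 3,-4 -> gap=1, closing at 7/unit, collide at t=1/7
Earliest collision: t=1/7 between 2 and 3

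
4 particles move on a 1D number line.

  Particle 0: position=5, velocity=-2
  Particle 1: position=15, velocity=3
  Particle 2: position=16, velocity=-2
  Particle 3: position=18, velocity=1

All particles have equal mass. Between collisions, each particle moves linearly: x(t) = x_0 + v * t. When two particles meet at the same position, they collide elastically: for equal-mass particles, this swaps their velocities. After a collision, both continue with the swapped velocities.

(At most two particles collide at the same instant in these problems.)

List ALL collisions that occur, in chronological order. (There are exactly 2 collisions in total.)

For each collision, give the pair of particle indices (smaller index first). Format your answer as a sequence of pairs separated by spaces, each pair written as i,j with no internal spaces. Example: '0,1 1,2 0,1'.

Answer: 1,2 2,3

Derivation:
Collision at t=1/5: particles 1 and 2 swap velocities; positions: p0=23/5 p1=78/5 p2=78/5 p3=91/5; velocities now: v0=-2 v1=-2 v2=3 v3=1
Collision at t=3/2: particles 2 and 3 swap velocities; positions: p0=2 p1=13 p2=39/2 p3=39/2; velocities now: v0=-2 v1=-2 v2=1 v3=3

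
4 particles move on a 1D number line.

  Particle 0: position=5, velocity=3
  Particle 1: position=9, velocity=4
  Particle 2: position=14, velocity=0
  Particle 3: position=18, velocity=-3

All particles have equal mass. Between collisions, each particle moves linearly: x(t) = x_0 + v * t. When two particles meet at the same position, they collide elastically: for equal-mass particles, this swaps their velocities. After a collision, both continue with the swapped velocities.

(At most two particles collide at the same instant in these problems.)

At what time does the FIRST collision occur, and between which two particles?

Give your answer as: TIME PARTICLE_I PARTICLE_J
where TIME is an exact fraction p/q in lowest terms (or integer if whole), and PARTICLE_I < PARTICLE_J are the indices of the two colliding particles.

Answer: 5/4 1 2

Derivation:
Pair (0,1): pos 5,9 vel 3,4 -> not approaching (rel speed -1 <= 0)
Pair (1,2): pos 9,14 vel 4,0 -> gap=5, closing at 4/unit, collide at t=5/4
Pair (2,3): pos 14,18 vel 0,-3 -> gap=4, closing at 3/unit, collide at t=4/3
Earliest collision: t=5/4 between 1 and 2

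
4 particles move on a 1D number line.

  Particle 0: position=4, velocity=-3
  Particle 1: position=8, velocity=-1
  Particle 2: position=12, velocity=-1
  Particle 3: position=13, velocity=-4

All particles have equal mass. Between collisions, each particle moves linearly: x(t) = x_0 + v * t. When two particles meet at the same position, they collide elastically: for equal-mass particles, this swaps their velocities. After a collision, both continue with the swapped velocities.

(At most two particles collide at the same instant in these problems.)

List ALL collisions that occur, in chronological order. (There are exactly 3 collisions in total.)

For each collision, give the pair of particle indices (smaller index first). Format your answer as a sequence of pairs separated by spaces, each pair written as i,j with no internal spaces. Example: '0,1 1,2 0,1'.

Answer: 2,3 1,2 0,1

Derivation:
Collision at t=1/3: particles 2 and 3 swap velocities; positions: p0=3 p1=23/3 p2=35/3 p3=35/3; velocities now: v0=-3 v1=-1 v2=-4 v3=-1
Collision at t=5/3: particles 1 and 2 swap velocities; positions: p0=-1 p1=19/3 p2=19/3 p3=31/3; velocities now: v0=-3 v1=-4 v2=-1 v3=-1
Collision at t=9: particles 0 and 1 swap velocities; positions: p0=-23 p1=-23 p2=-1 p3=3; velocities now: v0=-4 v1=-3 v2=-1 v3=-1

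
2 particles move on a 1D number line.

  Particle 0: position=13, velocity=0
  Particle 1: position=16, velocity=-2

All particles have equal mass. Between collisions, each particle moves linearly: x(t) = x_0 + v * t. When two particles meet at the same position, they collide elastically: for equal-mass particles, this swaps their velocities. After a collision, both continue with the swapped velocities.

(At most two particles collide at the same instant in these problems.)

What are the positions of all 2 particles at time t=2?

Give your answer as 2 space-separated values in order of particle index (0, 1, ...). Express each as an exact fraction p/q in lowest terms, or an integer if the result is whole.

Answer: 12 13

Derivation:
Collision at t=3/2: particles 0 and 1 swap velocities; positions: p0=13 p1=13; velocities now: v0=-2 v1=0
Advance to t=2 (no further collisions before then); velocities: v0=-2 v1=0; positions = 12 13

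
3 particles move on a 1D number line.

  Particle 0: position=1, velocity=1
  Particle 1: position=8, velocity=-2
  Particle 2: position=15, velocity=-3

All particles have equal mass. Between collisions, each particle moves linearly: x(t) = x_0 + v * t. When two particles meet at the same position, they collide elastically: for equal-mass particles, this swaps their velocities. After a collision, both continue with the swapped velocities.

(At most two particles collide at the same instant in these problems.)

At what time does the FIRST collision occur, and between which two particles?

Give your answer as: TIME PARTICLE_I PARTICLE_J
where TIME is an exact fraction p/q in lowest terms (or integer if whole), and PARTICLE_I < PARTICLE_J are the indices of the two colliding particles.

Answer: 7/3 0 1

Derivation:
Pair (0,1): pos 1,8 vel 1,-2 -> gap=7, closing at 3/unit, collide at t=7/3
Pair (1,2): pos 8,15 vel -2,-3 -> gap=7, closing at 1/unit, collide at t=7
Earliest collision: t=7/3 between 0 and 1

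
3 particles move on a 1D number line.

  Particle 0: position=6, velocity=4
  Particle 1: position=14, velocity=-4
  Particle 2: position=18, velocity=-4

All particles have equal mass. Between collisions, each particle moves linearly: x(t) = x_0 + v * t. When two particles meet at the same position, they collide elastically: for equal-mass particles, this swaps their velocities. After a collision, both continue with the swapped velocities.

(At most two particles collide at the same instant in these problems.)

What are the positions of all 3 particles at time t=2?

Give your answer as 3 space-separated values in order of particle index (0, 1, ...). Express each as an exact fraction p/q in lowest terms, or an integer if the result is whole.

Collision at t=1: particles 0 and 1 swap velocities; positions: p0=10 p1=10 p2=14; velocities now: v0=-4 v1=4 v2=-4
Collision at t=3/2: particles 1 and 2 swap velocities; positions: p0=8 p1=12 p2=12; velocities now: v0=-4 v1=-4 v2=4
Advance to t=2 (no further collisions before then); velocities: v0=-4 v1=-4 v2=4; positions = 6 10 14

Answer: 6 10 14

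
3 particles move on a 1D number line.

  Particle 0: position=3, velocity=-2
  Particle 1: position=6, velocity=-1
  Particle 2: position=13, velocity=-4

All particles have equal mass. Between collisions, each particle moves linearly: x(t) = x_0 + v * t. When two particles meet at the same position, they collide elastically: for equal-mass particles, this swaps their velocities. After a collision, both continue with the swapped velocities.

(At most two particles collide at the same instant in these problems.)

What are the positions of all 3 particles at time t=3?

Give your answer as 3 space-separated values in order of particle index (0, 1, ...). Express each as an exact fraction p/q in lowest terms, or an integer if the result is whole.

Collision at t=7/3: particles 1 and 2 swap velocities; positions: p0=-5/3 p1=11/3 p2=11/3; velocities now: v0=-2 v1=-4 v2=-1
Advance to t=3 (no further collisions before then); velocities: v0=-2 v1=-4 v2=-1; positions = -3 1 3

Answer: -3 1 3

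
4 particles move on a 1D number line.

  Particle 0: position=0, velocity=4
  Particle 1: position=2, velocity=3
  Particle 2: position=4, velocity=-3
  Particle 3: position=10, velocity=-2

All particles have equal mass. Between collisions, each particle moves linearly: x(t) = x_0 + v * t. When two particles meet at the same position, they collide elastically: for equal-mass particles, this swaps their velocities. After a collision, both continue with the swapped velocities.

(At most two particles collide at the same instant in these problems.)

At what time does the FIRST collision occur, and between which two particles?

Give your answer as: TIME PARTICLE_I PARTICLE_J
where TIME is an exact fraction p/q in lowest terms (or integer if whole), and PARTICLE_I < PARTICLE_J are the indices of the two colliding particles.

Pair (0,1): pos 0,2 vel 4,3 -> gap=2, closing at 1/unit, collide at t=2
Pair (1,2): pos 2,4 vel 3,-3 -> gap=2, closing at 6/unit, collide at t=1/3
Pair (2,3): pos 4,10 vel -3,-2 -> not approaching (rel speed -1 <= 0)
Earliest collision: t=1/3 between 1 and 2

Answer: 1/3 1 2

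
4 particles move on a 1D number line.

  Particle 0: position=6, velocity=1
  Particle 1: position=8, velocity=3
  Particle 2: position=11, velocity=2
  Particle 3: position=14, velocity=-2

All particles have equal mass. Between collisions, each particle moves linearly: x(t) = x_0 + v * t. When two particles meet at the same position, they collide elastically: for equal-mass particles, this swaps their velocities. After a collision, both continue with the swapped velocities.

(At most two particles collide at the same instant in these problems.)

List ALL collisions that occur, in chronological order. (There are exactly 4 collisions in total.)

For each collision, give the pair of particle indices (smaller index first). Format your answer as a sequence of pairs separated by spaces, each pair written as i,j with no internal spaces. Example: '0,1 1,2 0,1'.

Collision at t=3/4: particles 2 and 3 swap velocities; positions: p0=27/4 p1=41/4 p2=25/2 p3=25/2; velocities now: v0=1 v1=3 v2=-2 v3=2
Collision at t=6/5: particles 1 and 2 swap velocities; positions: p0=36/5 p1=58/5 p2=58/5 p3=67/5; velocities now: v0=1 v1=-2 v2=3 v3=2
Collision at t=8/3: particles 0 and 1 swap velocities; positions: p0=26/3 p1=26/3 p2=16 p3=49/3; velocities now: v0=-2 v1=1 v2=3 v3=2
Collision at t=3: particles 2 and 3 swap velocities; positions: p0=8 p1=9 p2=17 p3=17; velocities now: v0=-2 v1=1 v2=2 v3=3

Answer: 2,3 1,2 0,1 2,3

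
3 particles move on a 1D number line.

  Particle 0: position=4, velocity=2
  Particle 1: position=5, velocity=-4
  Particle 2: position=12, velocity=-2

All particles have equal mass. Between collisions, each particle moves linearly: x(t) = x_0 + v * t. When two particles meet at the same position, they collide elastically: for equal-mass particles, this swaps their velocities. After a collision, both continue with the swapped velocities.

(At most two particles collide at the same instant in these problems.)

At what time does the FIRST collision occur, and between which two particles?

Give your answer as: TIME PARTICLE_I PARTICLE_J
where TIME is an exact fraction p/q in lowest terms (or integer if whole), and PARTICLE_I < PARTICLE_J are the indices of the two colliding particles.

Pair (0,1): pos 4,5 vel 2,-4 -> gap=1, closing at 6/unit, collide at t=1/6
Pair (1,2): pos 5,12 vel -4,-2 -> not approaching (rel speed -2 <= 0)
Earliest collision: t=1/6 between 0 and 1

Answer: 1/6 0 1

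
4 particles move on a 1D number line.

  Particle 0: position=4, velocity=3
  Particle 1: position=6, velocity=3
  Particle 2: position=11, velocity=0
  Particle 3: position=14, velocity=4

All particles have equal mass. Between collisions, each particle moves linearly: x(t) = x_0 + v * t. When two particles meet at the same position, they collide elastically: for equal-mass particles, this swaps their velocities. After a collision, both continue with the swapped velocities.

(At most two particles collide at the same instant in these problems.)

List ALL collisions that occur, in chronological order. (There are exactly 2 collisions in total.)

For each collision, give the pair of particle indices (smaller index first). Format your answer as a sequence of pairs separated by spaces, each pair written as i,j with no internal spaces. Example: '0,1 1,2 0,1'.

Answer: 1,2 0,1

Derivation:
Collision at t=5/3: particles 1 and 2 swap velocities; positions: p0=9 p1=11 p2=11 p3=62/3; velocities now: v0=3 v1=0 v2=3 v3=4
Collision at t=7/3: particles 0 and 1 swap velocities; positions: p0=11 p1=11 p2=13 p3=70/3; velocities now: v0=0 v1=3 v2=3 v3=4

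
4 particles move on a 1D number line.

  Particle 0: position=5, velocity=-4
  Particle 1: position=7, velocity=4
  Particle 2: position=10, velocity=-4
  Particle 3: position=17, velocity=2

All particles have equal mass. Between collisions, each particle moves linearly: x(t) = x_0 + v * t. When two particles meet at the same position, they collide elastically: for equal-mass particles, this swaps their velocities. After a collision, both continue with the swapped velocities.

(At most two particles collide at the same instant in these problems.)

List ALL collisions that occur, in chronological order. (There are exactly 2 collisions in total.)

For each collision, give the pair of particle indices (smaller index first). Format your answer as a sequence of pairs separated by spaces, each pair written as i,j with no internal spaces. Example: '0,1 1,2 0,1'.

Answer: 1,2 2,3

Derivation:
Collision at t=3/8: particles 1 and 2 swap velocities; positions: p0=7/2 p1=17/2 p2=17/2 p3=71/4; velocities now: v0=-4 v1=-4 v2=4 v3=2
Collision at t=5: particles 2 and 3 swap velocities; positions: p0=-15 p1=-10 p2=27 p3=27; velocities now: v0=-4 v1=-4 v2=2 v3=4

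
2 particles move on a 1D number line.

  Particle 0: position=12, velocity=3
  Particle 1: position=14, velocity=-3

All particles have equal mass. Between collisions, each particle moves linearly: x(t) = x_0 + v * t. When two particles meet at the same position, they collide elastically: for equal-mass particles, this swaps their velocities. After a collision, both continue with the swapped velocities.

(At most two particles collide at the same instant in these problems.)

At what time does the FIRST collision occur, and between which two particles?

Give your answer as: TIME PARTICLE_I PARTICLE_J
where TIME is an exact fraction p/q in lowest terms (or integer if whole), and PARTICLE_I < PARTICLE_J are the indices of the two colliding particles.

Pair (0,1): pos 12,14 vel 3,-3 -> gap=2, closing at 6/unit, collide at t=1/3
Earliest collision: t=1/3 between 0 and 1

Answer: 1/3 0 1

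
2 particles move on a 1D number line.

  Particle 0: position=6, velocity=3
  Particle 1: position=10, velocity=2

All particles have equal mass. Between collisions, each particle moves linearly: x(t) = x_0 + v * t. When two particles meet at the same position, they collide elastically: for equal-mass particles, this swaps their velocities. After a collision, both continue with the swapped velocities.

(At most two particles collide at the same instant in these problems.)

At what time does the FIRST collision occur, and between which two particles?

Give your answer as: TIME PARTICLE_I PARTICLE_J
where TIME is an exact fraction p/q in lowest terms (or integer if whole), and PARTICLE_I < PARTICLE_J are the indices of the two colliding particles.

Pair (0,1): pos 6,10 vel 3,2 -> gap=4, closing at 1/unit, collide at t=4
Earliest collision: t=4 between 0 and 1

Answer: 4 0 1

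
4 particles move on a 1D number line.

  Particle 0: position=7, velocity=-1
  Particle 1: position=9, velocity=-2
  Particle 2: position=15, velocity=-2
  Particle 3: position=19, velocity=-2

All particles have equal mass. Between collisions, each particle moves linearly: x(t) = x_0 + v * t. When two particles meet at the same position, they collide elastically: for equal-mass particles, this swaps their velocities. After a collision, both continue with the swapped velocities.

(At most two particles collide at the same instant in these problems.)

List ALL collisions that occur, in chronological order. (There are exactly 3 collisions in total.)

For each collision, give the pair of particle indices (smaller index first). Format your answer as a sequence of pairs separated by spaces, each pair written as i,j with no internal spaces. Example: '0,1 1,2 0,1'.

Answer: 0,1 1,2 2,3

Derivation:
Collision at t=2: particles 0 and 1 swap velocities; positions: p0=5 p1=5 p2=11 p3=15; velocities now: v0=-2 v1=-1 v2=-2 v3=-2
Collision at t=8: particles 1 and 2 swap velocities; positions: p0=-7 p1=-1 p2=-1 p3=3; velocities now: v0=-2 v1=-2 v2=-1 v3=-2
Collision at t=12: particles 2 and 3 swap velocities; positions: p0=-15 p1=-9 p2=-5 p3=-5; velocities now: v0=-2 v1=-2 v2=-2 v3=-1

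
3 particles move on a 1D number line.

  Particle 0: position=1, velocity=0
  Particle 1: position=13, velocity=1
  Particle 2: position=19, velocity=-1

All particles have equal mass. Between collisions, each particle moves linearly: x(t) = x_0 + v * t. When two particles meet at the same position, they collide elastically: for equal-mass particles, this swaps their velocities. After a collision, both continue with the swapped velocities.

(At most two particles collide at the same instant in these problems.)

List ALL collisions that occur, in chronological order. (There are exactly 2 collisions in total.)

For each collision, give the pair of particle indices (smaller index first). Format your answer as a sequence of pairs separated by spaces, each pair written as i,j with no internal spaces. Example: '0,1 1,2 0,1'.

Answer: 1,2 0,1

Derivation:
Collision at t=3: particles 1 and 2 swap velocities; positions: p0=1 p1=16 p2=16; velocities now: v0=0 v1=-1 v2=1
Collision at t=18: particles 0 and 1 swap velocities; positions: p0=1 p1=1 p2=31; velocities now: v0=-1 v1=0 v2=1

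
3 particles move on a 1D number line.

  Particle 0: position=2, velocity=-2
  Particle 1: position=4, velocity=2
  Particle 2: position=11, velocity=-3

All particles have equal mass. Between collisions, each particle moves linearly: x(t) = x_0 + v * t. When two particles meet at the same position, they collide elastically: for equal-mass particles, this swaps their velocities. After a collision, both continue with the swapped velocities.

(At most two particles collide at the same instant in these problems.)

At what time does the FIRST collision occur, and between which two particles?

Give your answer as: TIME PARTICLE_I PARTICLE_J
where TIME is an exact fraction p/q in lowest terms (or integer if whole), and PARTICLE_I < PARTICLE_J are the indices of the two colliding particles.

Answer: 7/5 1 2

Derivation:
Pair (0,1): pos 2,4 vel -2,2 -> not approaching (rel speed -4 <= 0)
Pair (1,2): pos 4,11 vel 2,-3 -> gap=7, closing at 5/unit, collide at t=7/5
Earliest collision: t=7/5 between 1 and 2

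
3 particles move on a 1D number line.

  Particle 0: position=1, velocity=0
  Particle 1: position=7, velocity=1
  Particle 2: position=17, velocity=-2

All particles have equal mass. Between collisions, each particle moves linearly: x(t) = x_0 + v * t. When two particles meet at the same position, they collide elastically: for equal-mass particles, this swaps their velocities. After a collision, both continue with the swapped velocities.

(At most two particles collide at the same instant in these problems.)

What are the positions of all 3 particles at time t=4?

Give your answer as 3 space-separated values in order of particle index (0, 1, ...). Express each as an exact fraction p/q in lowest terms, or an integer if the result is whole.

Answer: 1 9 11

Derivation:
Collision at t=10/3: particles 1 and 2 swap velocities; positions: p0=1 p1=31/3 p2=31/3; velocities now: v0=0 v1=-2 v2=1
Advance to t=4 (no further collisions before then); velocities: v0=0 v1=-2 v2=1; positions = 1 9 11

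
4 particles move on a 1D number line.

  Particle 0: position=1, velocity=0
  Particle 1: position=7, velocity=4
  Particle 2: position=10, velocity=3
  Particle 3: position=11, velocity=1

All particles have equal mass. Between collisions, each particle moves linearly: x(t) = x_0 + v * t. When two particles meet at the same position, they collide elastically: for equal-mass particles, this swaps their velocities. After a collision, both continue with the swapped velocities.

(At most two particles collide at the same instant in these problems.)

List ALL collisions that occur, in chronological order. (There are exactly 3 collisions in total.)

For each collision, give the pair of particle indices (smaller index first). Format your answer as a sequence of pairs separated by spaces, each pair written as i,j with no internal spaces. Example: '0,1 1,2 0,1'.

Collision at t=1/2: particles 2 and 3 swap velocities; positions: p0=1 p1=9 p2=23/2 p3=23/2; velocities now: v0=0 v1=4 v2=1 v3=3
Collision at t=4/3: particles 1 and 2 swap velocities; positions: p0=1 p1=37/3 p2=37/3 p3=14; velocities now: v0=0 v1=1 v2=4 v3=3
Collision at t=3: particles 2 and 3 swap velocities; positions: p0=1 p1=14 p2=19 p3=19; velocities now: v0=0 v1=1 v2=3 v3=4

Answer: 2,3 1,2 2,3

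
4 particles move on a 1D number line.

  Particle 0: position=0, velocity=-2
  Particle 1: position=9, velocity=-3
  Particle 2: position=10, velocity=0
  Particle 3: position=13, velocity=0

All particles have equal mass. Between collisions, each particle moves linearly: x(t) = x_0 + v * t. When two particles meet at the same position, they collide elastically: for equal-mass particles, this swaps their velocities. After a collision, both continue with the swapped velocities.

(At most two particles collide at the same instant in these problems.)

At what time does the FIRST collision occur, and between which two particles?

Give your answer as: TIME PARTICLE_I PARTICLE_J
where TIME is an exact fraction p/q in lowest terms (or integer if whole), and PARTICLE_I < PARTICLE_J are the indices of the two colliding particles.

Pair (0,1): pos 0,9 vel -2,-3 -> gap=9, closing at 1/unit, collide at t=9
Pair (1,2): pos 9,10 vel -3,0 -> not approaching (rel speed -3 <= 0)
Pair (2,3): pos 10,13 vel 0,0 -> not approaching (rel speed 0 <= 0)
Earliest collision: t=9 between 0 and 1

Answer: 9 0 1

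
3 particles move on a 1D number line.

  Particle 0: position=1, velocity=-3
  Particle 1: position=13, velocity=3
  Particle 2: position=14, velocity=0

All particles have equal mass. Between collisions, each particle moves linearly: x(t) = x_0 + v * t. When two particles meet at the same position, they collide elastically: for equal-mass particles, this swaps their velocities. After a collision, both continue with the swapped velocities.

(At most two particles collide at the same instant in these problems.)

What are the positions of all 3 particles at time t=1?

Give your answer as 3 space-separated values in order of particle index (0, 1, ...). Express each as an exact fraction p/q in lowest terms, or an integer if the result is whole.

Answer: -2 14 16

Derivation:
Collision at t=1/3: particles 1 and 2 swap velocities; positions: p0=0 p1=14 p2=14; velocities now: v0=-3 v1=0 v2=3
Advance to t=1 (no further collisions before then); velocities: v0=-3 v1=0 v2=3; positions = -2 14 16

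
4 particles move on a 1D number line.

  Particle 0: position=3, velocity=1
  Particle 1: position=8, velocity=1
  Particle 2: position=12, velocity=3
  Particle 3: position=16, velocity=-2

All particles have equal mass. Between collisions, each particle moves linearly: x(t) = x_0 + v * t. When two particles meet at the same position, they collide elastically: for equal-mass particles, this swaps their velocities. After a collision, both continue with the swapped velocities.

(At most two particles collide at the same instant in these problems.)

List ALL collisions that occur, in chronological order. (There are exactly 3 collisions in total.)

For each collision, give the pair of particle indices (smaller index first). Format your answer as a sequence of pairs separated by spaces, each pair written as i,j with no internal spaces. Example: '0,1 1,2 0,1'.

Collision at t=4/5: particles 2 and 3 swap velocities; positions: p0=19/5 p1=44/5 p2=72/5 p3=72/5; velocities now: v0=1 v1=1 v2=-2 v3=3
Collision at t=8/3: particles 1 and 2 swap velocities; positions: p0=17/3 p1=32/3 p2=32/3 p3=20; velocities now: v0=1 v1=-2 v2=1 v3=3
Collision at t=13/3: particles 0 and 1 swap velocities; positions: p0=22/3 p1=22/3 p2=37/3 p3=25; velocities now: v0=-2 v1=1 v2=1 v3=3

Answer: 2,3 1,2 0,1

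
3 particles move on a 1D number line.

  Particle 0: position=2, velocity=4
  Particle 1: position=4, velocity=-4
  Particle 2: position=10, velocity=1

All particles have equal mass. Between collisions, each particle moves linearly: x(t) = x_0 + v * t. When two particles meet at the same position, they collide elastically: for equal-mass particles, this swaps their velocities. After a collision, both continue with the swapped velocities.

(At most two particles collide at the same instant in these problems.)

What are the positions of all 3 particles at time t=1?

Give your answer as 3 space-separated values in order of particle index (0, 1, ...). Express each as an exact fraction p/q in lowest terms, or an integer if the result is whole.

Answer: 0 6 11

Derivation:
Collision at t=1/4: particles 0 and 1 swap velocities; positions: p0=3 p1=3 p2=41/4; velocities now: v0=-4 v1=4 v2=1
Advance to t=1 (no further collisions before then); velocities: v0=-4 v1=4 v2=1; positions = 0 6 11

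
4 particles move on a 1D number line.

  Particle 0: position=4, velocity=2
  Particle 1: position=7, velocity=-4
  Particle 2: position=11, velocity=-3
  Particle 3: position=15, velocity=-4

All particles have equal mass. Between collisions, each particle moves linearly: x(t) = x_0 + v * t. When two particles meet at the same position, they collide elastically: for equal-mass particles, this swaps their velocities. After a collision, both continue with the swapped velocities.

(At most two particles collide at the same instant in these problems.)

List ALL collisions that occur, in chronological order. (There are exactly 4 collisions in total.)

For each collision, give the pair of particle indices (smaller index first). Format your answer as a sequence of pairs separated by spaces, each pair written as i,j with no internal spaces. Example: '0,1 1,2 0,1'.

Answer: 0,1 1,2 2,3 1,2

Derivation:
Collision at t=1/2: particles 0 and 1 swap velocities; positions: p0=5 p1=5 p2=19/2 p3=13; velocities now: v0=-4 v1=2 v2=-3 v3=-4
Collision at t=7/5: particles 1 and 2 swap velocities; positions: p0=7/5 p1=34/5 p2=34/5 p3=47/5; velocities now: v0=-4 v1=-3 v2=2 v3=-4
Collision at t=11/6: particles 2 and 3 swap velocities; positions: p0=-1/3 p1=11/2 p2=23/3 p3=23/3; velocities now: v0=-4 v1=-3 v2=-4 v3=2
Collision at t=4: particles 1 and 2 swap velocities; positions: p0=-9 p1=-1 p2=-1 p3=12; velocities now: v0=-4 v1=-4 v2=-3 v3=2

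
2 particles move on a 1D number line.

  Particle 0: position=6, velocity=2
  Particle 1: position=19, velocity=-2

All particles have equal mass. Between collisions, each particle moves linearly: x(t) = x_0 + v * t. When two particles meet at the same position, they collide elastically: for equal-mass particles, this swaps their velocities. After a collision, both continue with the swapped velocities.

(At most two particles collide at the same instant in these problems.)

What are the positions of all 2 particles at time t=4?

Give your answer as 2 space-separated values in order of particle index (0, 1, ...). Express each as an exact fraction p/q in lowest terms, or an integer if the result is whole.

Answer: 11 14

Derivation:
Collision at t=13/4: particles 0 and 1 swap velocities; positions: p0=25/2 p1=25/2; velocities now: v0=-2 v1=2
Advance to t=4 (no further collisions before then); velocities: v0=-2 v1=2; positions = 11 14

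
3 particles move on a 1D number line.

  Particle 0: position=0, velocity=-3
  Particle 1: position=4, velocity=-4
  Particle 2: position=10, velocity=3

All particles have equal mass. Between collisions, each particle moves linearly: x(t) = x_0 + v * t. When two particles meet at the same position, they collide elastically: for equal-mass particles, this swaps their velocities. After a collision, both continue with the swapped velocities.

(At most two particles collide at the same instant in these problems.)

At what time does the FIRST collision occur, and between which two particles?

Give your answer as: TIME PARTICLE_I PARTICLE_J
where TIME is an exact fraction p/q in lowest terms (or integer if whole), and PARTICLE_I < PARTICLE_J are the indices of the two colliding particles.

Answer: 4 0 1

Derivation:
Pair (0,1): pos 0,4 vel -3,-4 -> gap=4, closing at 1/unit, collide at t=4
Pair (1,2): pos 4,10 vel -4,3 -> not approaching (rel speed -7 <= 0)
Earliest collision: t=4 between 0 and 1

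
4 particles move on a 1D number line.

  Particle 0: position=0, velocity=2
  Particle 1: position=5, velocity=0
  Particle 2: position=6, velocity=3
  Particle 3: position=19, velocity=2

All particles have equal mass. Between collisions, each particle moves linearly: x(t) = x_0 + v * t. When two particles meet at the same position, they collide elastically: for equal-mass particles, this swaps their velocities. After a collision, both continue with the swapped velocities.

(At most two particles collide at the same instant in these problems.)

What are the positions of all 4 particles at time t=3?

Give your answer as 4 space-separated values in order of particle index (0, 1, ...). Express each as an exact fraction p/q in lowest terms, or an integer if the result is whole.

Answer: 5 6 15 25

Derivation:
Collision at t=5/2: particles 0 and 1 swap velocities; positions: p0=5 p1=5 p2=27/2 p3=24; velocities now: v0=0 v1=2 v2=3 v3=2
Advance to t=3 (no further collisions before then); velocities: v0=0 v1=2 v2=3 v3=2; positions = 5 6 15 25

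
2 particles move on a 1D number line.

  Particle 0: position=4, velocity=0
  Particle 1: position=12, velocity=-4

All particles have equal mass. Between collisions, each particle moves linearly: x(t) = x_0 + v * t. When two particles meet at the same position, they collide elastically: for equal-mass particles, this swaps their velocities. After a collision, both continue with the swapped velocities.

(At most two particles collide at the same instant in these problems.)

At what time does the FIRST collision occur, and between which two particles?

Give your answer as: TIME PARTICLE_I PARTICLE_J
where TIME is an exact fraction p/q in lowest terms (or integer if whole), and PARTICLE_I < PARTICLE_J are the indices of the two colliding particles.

Answer: 2 0 1

Derivation:
Pair (0,1): pos 4,12 vel 0,-4 -> gap=8, closing at 4/unit, collide at t=2
Earliest collision: t=2 between 0 and 1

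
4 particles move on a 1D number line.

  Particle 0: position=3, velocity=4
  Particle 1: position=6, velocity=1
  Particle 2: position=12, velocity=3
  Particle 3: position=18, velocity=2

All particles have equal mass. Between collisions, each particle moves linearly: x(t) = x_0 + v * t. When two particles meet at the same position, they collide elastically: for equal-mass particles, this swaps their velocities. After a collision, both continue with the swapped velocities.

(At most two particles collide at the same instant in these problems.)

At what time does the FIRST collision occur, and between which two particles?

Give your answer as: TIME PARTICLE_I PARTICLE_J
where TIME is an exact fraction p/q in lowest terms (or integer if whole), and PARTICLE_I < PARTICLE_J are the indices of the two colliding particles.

Pair (0,1): pos 3,6 vel 4,1 -> gap=3, closing at 3/unit, collide at t=1
Pair (1,2): pos 6,12 vel 1,3 -> not approaching (rel speed -2 <= 0)
Pair (2,3): pos 12,18 vel 3,2 -> gap=6, closing at 1/unit, collide at t=6
Earliest collision: t=1 between 0 and 1

Answer: 1 0 1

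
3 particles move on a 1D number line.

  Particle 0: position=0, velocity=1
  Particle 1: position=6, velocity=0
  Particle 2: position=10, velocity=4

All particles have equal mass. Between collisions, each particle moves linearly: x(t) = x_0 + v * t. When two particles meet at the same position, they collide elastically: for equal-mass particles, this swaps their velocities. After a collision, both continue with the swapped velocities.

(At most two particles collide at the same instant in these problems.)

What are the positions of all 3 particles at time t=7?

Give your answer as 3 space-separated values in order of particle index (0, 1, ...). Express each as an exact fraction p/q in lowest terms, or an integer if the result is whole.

Collision at t=6: particles 0 and 1 swap velocities; positions: p0=6 p1=6 p2=34; velocities now: v0=0 v1=1 v2=4
Advance to t=7 (no further collisions before then); velocities: v0=0 v1=1 v2=4; positions = 6 7 38

Answer: 6 7 38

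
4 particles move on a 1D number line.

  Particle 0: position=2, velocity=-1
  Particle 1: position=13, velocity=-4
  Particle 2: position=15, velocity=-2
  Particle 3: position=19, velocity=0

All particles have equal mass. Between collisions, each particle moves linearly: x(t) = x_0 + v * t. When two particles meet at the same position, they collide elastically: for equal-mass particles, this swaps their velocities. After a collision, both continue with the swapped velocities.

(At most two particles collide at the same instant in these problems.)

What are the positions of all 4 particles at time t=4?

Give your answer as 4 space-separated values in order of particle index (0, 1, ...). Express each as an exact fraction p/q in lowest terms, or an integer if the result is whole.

Collision at t=11/3: particles 0 and 1 swap velocities; positions: p0=-5/3 p1=-5/3 p2=23/3 p3=19; velocities now: v0=-4 v1=-1 v2=-2 v3=0
Advance to t=4 (no further collisions before then); velocities: v0=-4 v1=-1 v2=-2 v3=0; positions = -3 -2 7 19

Answer: -3 -2 7 19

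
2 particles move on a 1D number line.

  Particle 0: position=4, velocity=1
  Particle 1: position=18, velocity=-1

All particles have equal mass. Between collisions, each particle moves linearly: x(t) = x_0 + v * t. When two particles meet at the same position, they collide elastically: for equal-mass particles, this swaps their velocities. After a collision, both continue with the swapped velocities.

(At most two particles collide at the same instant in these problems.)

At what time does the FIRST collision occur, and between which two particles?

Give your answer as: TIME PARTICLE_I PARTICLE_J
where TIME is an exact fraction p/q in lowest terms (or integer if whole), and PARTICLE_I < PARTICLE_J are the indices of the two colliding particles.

Answer: 7 0 1

Derivation:
Pair (0,1): pos 4,18 vel 1,-1 -> gap=14, closing at 2/unit, collide at t=7
Earliest collision: t=7 between 0 and 1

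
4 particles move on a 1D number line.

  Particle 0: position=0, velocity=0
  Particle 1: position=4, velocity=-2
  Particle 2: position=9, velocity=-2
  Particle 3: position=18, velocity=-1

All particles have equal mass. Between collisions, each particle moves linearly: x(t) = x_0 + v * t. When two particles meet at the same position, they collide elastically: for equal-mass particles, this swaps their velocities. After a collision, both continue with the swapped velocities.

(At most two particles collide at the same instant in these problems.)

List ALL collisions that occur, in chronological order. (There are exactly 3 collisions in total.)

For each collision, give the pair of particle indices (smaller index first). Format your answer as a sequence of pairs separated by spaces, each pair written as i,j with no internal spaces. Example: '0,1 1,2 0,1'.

Answer: 0,1 1,2 2,3

Derivation:
Collision at t=2: particles 0 and 1 swap velocities; positions: p0=0 p1=0 p2=5 p3=16; velocities now: v0=-2 v1=0 v2=-2 v3=-1
Collision at t=9/2: particles 1 and 2 swap velocities; positions: p0=-5 p1=0 p2=0 p3=27/2; velocities now: v0=-2 v1=-2 v2=0 v3=-1
Collision at t=18: particles 2 and 3 swap velocities; positions: p0=-32 p1=-27 p2=0 p3=0; velocities now: v0=-2 v1=-2 v2=-1 v3=0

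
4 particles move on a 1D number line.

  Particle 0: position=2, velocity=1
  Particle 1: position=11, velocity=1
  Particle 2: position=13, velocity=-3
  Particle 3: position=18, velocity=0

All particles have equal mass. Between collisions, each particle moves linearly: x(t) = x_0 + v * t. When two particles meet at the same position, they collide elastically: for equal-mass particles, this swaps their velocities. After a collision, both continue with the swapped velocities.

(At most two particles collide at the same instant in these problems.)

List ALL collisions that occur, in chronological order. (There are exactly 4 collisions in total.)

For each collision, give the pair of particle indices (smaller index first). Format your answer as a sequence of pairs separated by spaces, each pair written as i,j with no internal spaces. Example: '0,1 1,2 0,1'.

Answer: 1,2 0,1 2,3 1,2

Derivation:
Collision at t=1/2: particles 1 and 2 swap velocities; positions: p0=5/2 p1=23/2 p2=23/2 p3=18; velocities now: v0=1 v1=-3 v2=1 v3=0
Collision at t=11/4: particles 0 and 1 swap velocities; positions: p0=19/4 p1=19/4 p2=55/4 p3=18; velocities now: v0=-3 v1=1 v2=1 v3=0
Collision at t=7: particles 2 and 3 swap velocities; positions: p0=-8 p1=9 p2=18 p3=18; velocities now: v0=-3 v1=1 v2=0 v3=1
Collision at t=16: particles 1 and 2 swap velocities; positions: p0=-35 p1=18 p2=18 p3=27; velocities now: v0=-3 v1=0 v2=1 v3=1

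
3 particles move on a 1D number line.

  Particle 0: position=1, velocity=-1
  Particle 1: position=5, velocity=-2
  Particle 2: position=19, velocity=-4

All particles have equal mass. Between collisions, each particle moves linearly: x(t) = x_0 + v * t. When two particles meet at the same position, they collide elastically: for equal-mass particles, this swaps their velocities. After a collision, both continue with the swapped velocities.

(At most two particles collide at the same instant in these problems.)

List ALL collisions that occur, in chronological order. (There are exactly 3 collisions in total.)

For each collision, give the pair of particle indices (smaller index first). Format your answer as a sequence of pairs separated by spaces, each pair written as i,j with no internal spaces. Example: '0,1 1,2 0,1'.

Answer: 0,1 1,2 0,1

Derivation:
Collision at t=4: particles 0 and 1 swap velocities; positions: p0=-3 p1=-3 p2=3; velocities now: v0=-2 v1=-1 v2=-4
Collision at t=6: particles 1 and 2 swap velocities; positions: p0=-7 p1=-5 p2=-5; velocities now: v0=-2 v1=-4 v2=-1
Collision at t=7: particles 0 and 1 swap velocities; positions: p0=-9 p1=-9 p2=-6; velocities now: v0=-4 v1=-2 v2=-1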